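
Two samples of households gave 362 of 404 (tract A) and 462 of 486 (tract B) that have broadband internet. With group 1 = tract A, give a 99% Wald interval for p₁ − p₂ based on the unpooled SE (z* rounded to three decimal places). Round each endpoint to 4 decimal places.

(-0.1012, -0.0080)

p̂₁ = 362/404 = 0.89604, p̂₂ = 462/486 = 0.95062; p̂₁ − p̂₂ = -0.05458.
SE = √(0.000230576 + 0.000096593) = √0.000327169 = 0.018088.
The 99% critical value is z* = 2.576. Margin of error = 0.04659.
CI: -0.05458 ± 0.04659 = (-0.1012, -0.0080).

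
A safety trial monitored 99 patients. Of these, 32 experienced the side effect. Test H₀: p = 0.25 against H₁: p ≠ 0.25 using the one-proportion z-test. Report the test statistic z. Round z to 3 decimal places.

With x = 32 successes in n = 99, p̂ = 0.32323.
Null standard error: √(0.25·0.75/99) = √0.001893939 = 0.043519.
z = (p̂ − p₀)/SE = (0.32323 − 0.25)/0.043519 = 1.683.

z = 1.683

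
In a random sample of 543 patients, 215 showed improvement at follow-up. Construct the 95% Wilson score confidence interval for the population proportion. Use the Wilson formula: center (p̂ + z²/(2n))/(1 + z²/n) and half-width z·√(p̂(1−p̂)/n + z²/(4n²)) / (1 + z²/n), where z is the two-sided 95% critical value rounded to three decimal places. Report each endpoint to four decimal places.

(0.3557, 0.4377)

Here p̂ = 215/543 = 0.39595 and z = 1.960 (z² = 3.841600).
1 + z²/n = 1.007075.
Adjusted center: (0.39595 + z²/(2n))/1.007075 = 0.39668.
Radicand: p̂(1−p̂)/n + z²/(4n²) = 0.000440466 + 0.000003257 = 0.000443723.
Half-width = z·√(radicand)/denom = 1.960·0.021065/1.007075 = 0.04100.
CI: 0.39668 ± 0.04100 = (0.3557, 0.4377).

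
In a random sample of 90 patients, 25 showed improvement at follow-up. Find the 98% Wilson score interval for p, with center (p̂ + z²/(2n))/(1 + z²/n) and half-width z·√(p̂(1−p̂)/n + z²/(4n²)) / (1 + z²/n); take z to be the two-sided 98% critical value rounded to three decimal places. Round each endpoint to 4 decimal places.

p̂ = 25/90 = 0.27778; z = 2.326, so z² = 5.410276.
1 + z²/n = 1.060114.
Adjusted center: (0.27778 + z²/(2n))/1.060114 = 0.29038.
Radicand: p̂(1−p̂)/n + z²/(4n²) = 0.002229081 + 0.000166984 = 0.002396065.
Half-width = z·√(radicand)/denom = 2.326·0.048950/1.060114 = 0.10740.
Interval: 0.29038 ± 0.10740 → (0.1830, 0.3978).

(0.1830, 0.3978)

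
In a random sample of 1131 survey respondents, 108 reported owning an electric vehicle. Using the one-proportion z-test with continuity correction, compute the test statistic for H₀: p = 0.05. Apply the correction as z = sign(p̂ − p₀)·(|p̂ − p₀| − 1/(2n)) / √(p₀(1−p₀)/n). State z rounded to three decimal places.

With x = 108 successes in n = 1131, p̂ = 0.09549. p̂ − p₀ = 0.045491.
1/(2n) = 0.000442.
Corrected numerator: |0.045491| − 0.000442 = 0.045049.
Under H₀, SE = √(p₀(1−p₀)/n) = √(0.05·0.95/1131) = √0.000041998 = 0.006481.
z = +0.045049/0.006481 = 6.951.

z = 6.951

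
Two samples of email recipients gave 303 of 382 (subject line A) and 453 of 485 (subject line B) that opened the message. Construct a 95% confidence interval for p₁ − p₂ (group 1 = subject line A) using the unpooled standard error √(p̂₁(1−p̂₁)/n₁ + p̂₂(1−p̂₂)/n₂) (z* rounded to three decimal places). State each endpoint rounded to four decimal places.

(-0.1871, -0.0946)

p̂₁ = 303/382 = 0.79319, p̂₂ = 453/485 = 0.93402; p̂₁ − p̂₂ = -0.14083.
SE = √(0.000429417 + 0.000127064) = √0.000556481 = 0.023590.
For 95% confidence, z* = 1.960. Margin of error = 0.04624.
CI: -0.14083 ± 0.04624 = (-0.1871, -0.0946).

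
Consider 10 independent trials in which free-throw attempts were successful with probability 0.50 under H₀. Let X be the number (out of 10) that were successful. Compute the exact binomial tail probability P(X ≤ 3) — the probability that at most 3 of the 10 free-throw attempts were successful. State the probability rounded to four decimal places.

X ~ Binomial(n=10, p=0.50).
P(X ≤ 3) = C(10,0)·0.50^0·0.50^10 + C(10,1)·0.50^1·0.50^9 + C(10,2)·0.50^2·0.50^8 + C(10,3)·0.50^3·0.50^7.
= 0.000977 + 0.009766 + 0.043945 + 0.117188 = 0.1719.

P = 0.1719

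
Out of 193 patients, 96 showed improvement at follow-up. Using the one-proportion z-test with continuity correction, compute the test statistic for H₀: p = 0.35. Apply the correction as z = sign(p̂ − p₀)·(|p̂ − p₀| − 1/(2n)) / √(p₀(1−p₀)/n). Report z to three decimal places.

p̂ = 96/193 = 0.49741. p̂ − p₀ = 0.147409.
Continuity correction 1/(2n) = 1/386 = 0.002591.
Corrected numerator: |0.147409| − 0.002591 = 0.144818.
Null standard error: √(0.35·0.65/193) = √0.001178756 = 0.034333.
z = (+)0.144818/0.034333 = 4.218.

z = 4.218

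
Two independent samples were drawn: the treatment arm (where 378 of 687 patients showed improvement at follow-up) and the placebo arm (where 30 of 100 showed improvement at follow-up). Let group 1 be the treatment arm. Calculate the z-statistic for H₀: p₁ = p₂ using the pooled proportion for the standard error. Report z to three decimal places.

p̂₁ = 378/687 = 0.55022, p̂₂ = 30/100 = 0.30000.
Pooling: p̂ = 408/787 = 0.51842.
SE = √[p̂(1−p̂)(1/n₁+1/n₂)] = √[0.51842·0.48158·(1/687+1/100)] ≈ 0.053479.
z = (p̂₁ − p̂₂)/SE = (0.55022 − 0.30000)/0.053479 = 0.25022/0.053479 = 4.679.

z = 4.679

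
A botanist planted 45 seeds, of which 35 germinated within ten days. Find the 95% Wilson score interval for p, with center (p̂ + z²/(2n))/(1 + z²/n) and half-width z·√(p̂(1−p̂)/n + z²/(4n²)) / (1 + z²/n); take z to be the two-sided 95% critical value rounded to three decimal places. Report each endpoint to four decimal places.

(0.6373, 0.8746)

p̂ = 35/45 = 0.77778; z = 1.960, so z² = 3.841600.
1 + z²/n = 1.085369.
Adjusted center: (0.77778 + z²/(2n))/1.085369 = 0.75593.
Radicand: p̂(1−p̂)/n + z²/(4n²) = 0.003840878 + 0.000474272 = 0.004315150.
Half-width = z·√(radicand)/denom = 1.960·0.065690/1.085369 = 0.11863.
So the interval runs from 0.6373 to 0.8746.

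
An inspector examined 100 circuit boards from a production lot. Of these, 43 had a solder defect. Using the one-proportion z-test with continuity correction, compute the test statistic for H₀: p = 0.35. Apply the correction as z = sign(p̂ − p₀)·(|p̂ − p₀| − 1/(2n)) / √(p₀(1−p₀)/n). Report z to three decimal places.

z = 1.572

Sample proportion p̂ = 43/100 = 0.43000. p̂ − p₀ = 0.080000.
Continuity correction 1/(2n) = 1/200 = 0.005000.
Corrected numerator: |0.080000| − 0.005000 = 0.075000.
Null standard error: √(0.35·0.65/100) = √0.002275000 = 0.047697.
z = +0.075000/0.047697 = 1.572.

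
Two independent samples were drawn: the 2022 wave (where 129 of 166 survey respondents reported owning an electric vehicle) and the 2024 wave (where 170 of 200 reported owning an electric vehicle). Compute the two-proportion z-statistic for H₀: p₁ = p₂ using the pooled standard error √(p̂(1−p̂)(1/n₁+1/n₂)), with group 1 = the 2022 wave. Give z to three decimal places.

z = -1.795

Sample proportions: p̂₁ = 129/166 = 0.77711 and p̂₂ = 170/200 = 0.85000.
Pooled p̂ = (129+170)/(166+200) = 299/366 = 0.81694.
Pooled SE = √[0.1495491·0.01102410] ≈ 0.040603.
z = (p̂₁ − p̂₂)/SE = (0.77711 − 0.85000)/0.040603 = -0.07289/0.040603 = -1.795.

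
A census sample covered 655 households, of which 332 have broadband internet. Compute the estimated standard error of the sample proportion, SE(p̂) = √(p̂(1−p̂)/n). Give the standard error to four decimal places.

p̂ = 332/655 = 0.50687.
p̂(1−p̂) = 0.249953.
Dividing by n and taking the root: √0.000381608 = 0.0195.

SE = 0.0195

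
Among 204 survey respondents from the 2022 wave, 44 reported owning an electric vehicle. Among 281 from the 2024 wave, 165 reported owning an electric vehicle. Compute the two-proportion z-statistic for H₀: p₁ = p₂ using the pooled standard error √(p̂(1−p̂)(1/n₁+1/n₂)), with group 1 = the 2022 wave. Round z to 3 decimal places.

Sample proportions: p̂₁ = 44/204 = 0.21569 and p̂₂ = 165/281 = 0.58719.
Pooling: p̂ = 209/485 = 0.43093.
Pooled SE = √[0.2452290·0.00846068] ≈ 0.045550.
z = (p̂₁ − p̂₂)/SE = (0.21569 − 0.58719)/0.045550 = -0.37150/0.045550 = -8.156.

z = -8.156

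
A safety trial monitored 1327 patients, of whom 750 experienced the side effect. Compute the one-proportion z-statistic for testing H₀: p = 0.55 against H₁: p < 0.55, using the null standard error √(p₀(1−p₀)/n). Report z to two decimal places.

z = 1.11

Sample proportion p̂ = 750/1327 = 0.56518.
Null standard error: √(0.55·0.45/1327) = √0.000186511 = 0.013657.
Test statistic: z = 0.01518/0.013657 = 1.11.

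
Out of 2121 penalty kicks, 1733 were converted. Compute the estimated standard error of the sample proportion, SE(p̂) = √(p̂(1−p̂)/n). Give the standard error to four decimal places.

SE = 0.0084

The sample proportion is 1733/2121 = 0.81707.
p̂(1−p̂) = 0.81707·0.18293 = 0.149467.
SE = √(0.149467/2121) = 0.0084.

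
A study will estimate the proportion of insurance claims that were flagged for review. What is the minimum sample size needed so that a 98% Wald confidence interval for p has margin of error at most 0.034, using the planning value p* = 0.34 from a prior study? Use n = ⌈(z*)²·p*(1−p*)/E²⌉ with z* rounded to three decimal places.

The 98% critical value is z* = 2.326.
p*(1−p*) = 0.34·0.66 = 0.2244.
(z*)²·p*(1−p*)/E² = 5.410276·0.2244/0.001156 = 1050.230.
⌈1050.230⌉ = 1051.

n = 1051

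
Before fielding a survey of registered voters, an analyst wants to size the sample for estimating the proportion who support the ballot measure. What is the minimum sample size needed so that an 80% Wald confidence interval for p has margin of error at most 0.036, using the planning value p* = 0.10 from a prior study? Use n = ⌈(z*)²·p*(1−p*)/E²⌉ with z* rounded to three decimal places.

For 80% confidence, z* = 1.282.
p*(1−p*) = 0.10·0.90 = 0.0900.
Required n before rounding: 1.643524 × 0.0900 / 0.036² = 114.134.
Rounding up, n = 115.

n = 115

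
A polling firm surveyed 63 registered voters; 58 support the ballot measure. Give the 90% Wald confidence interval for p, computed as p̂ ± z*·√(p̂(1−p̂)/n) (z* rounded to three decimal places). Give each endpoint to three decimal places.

p̂ = 58/63 = 0.92063.
Standard error of p̂: √(0.073066/63) = √0.001159782 = 0.034056.
z* = 1.645 at the 90% level.
Margin = 1.645·0.034056 = 0.05602.
Interval: 0.92063 ± 0.05602 → (0.865, 0.977).

(0.865, 0.977)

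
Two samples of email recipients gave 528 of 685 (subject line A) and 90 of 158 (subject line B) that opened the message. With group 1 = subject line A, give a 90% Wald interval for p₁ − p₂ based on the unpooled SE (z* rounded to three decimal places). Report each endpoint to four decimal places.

(0.1312, 0.2712)

p̂₁ = 0.77080, p̂₂ = 0.56962, so the observed difference is 0.20118.
SE = √(0.000257906 + 0.001551601) = √0.001809507 = 0.042538.
z* = 1.645 at the 90% level. Margin = 1.645·0.042538 = 0.06998.
So the interval runs from 0.1312 to 0.2712.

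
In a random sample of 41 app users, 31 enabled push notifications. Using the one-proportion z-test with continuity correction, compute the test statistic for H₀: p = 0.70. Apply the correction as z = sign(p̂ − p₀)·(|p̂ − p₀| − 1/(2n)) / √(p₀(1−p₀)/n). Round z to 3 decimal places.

z = 0.613

The sample proportion is 31/41 = 0.75610. p̂ − p₀ = 0.056098.
Continuity correction 1/(2n) = 1/82 = 0.012195.
Corrected numerator: |0.056098| − 0.012195 = 0.043903.
SE₀ = √(0.70·0.30/41) = 0.071568.
z = (+)0.043903/0.071568 = 0.613.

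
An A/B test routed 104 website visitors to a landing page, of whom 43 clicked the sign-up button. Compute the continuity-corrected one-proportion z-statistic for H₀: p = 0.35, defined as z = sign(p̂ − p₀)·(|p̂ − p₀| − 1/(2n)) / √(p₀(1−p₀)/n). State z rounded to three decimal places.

z = 1.254

p̂ = 43/104 = 0.41346. p̂ − p₀ = 0.063462.
1/(2n) = 0.004808.
Corrected numerator: |0.063462| − 0.004808 = 0.058654.
Null standard error: √(0.35·0.65/104) = √0.002187500 = 0.046771.
z = (+)0.058654/0.046771 = 1.254.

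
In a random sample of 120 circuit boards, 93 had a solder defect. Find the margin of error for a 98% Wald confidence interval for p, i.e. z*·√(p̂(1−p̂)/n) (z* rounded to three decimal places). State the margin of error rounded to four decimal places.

ME = 0.0887

With x = 93 successes in n = 120, p̂ = 0.77500.
Standard error of p̂: √(0.174375/120) = √0.001453125 = 0.038120.
z* = 2.326 at the 98% level.
Margin of error = z*·SE = 2.326 × 0.038120 = 0.0887.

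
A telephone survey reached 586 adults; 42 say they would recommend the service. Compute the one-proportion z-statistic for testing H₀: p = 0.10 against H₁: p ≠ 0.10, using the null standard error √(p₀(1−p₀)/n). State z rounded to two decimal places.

z = -2.29

With x = 42 successes in n = 586, p̂ = 0.07167.
SE₀ = √(0.10·0.90/586) = 0.012393.
Test statistic: z = -0.02833/0.012393 = -2.29.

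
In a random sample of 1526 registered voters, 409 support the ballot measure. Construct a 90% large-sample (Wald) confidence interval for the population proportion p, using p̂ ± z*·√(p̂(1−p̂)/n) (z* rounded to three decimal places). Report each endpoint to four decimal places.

The sample proportion is 409/1526 = 0.26802.
SE = √(p̂(1−p̂)/n) = √(0.196186/1526) = 0.011339.
z* = 1.645 at the 90% level.
Margin = 1.645·0.011339 = 0.01865.
So the interval runs from 0.2494 to 0.2867.

(0.2494, 0.2867)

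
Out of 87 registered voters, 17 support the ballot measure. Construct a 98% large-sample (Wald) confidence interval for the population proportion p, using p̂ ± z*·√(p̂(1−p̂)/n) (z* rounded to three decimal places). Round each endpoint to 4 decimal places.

The sample proportion is 17/87 = 0.19540.
Standard error of p̂: √(0.157220/87) = √0.001807129 = 0.042510.
For 98% confidence, z* = 2.326.
Margin of error: 2.326 × 0.042510 = 0.09888.
CI: 0.19540 ± 0.09888 = (0.0965, 0.2943).

(0.0965, 0.2943)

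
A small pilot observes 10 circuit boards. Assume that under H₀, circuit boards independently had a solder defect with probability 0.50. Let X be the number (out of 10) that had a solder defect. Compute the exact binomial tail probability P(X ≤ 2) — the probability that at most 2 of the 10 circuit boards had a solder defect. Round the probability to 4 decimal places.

P = 0.0547

X is binomial with n = 10 and p = 0.50.
P(X ≤ 2) = C(10,0)·0.50^0·0.50^10 + C(10,1)·0.50^1·0.50^9 + C(10,2)·0.50^2·0.50^8.
= 0.000977 + 0.009766 + 0.043945 = 0.0547.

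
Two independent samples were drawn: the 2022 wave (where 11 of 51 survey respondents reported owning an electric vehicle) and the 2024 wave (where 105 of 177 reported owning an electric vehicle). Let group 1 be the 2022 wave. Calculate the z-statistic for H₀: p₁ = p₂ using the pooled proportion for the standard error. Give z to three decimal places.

z = -4.752

p̂₁ = 11/51 = 0.21569, p̂₂ = 105/177 = 0.59322.
Pooling: p̂ = 116/228 = 0.50877.
Pooled SE = √[0.2499231·0.02525756] ≈ 0.079451.
z = (p̂₁ − p̂₂)/SE = (0.21569 − 0.59322)/0.079451 = -0.37753/0.079451 = -4.752.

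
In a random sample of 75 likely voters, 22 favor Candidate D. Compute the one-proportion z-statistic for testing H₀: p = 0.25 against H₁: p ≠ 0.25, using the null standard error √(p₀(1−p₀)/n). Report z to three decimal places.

With x = 22 successes in n = 75, p̂ = 0.29333.
SE₀ = √(0.25·0.75/75) = 0.050000.
z = (0.29333 − 0.25)/0.050000 = 0.04333/0.050000 = 0.867.

z = 0.867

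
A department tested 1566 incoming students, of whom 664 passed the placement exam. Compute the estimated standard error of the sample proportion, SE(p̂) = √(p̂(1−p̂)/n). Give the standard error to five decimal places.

With x = 664 successes in n = 1566, p̂ = 0.42401.
p̂(1−p̂) = 0.42401·0.57599 = 0.244226.
SE = √(0.244226/1566) = 0.01249.

SE = 0.01249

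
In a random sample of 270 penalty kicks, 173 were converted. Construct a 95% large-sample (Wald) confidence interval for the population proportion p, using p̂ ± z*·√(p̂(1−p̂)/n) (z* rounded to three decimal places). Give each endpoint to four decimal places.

With x = 173 successes in n = 270, p̂ = 0.64074.
Standard error of p̂: √(0.230192/270) = √0.000852563 = 0.029199.
z* = 1.960 at the 95% level.
Margin of error: 1.960 × 0.029199 = 0.05723.
CI: 0.64074 ± 0.05723 = (0.5835, 0.6980).

(0.5835, 0.6980)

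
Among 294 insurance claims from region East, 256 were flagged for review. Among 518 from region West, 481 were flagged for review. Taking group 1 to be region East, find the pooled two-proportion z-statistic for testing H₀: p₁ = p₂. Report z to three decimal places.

p̂₁ = 256/294 = 0.87075, p̂₂ = 481/518 = 0.92857.
Pooling: p̂ = 737/812 = 0.90764.
Pooled SE = √[0.0838333·0.00533186] ≈ 0.021142.
z = (p̂₁ − p̂₂)/SE = (0.87075 − 0.92857)/0.021142 = -0.05782/0.021142 = -2.735.

z = -2.735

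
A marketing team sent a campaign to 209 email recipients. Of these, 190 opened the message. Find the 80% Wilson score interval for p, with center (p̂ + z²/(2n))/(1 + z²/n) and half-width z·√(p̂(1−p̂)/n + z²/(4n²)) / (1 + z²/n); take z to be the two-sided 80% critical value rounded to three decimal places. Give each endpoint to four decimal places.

(0.8803, 0.9315)

Here p̂ = 190/209 = 0.90909 and z = 1.282 (z² = 1.643524).
1 + z²/n = 1.007864.
Center = (0.90909 + 0.003932)/1.007864 = 0.90590.
Radicand: p̂(1−p̂)/n + z²/(4n²) = 0.000395429 + 0.000009406 = 0.000404835.
Half-width = 1.282·√0.000404835/1.007864 = 0.02559.
CI: 0.90590 ± 0.02559 = (0.8803, 0.9315).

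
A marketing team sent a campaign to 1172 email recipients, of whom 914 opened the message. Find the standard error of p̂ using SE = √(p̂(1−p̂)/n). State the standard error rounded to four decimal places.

SE = 0.0121

The sample proportion is 914/1172 = 0.77986.
p̂(1−p̂) = 0.171678.
SE = √(0.171678/1172) = 0.0121.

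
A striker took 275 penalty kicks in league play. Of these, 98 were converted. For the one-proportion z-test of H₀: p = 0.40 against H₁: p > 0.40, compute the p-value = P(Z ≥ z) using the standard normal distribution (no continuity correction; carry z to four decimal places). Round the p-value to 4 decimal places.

With x = 98 successes in n = 275, p̂ = 0.35636.
SE₀ = √(0.40·0.60/275) = 0.029542.
Test statistic (full precision, shown to 4 dp): z = (98/275 − 0.40)/SE₀ ≈ -1.4771.
p-value = P(Z ≥ z) with z = -1.4771 → 0.9302.

p-value = 0.9302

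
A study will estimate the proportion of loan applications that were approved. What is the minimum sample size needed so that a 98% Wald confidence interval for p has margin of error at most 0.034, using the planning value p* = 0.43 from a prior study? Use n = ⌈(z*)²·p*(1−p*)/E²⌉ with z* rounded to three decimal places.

n = 1148

The 98% critical value is z* = 2.326.
p*(1−p*) = 0.43·0.57 = 0.2451.
Required n before rounding: 5.410276 × 0.2451 / 0.034² = 1147.110.
Rounding up, n = 1148.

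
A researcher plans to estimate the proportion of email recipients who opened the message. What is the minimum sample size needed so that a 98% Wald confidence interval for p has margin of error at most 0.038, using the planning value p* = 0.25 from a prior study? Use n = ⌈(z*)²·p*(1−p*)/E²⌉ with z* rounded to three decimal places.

z* = 2.326 at the 98% level.
p*(1−p*) = 0.1875.
Required n before rounding: 5.410276 × 0.1875 / 0.038² = 702.512.
⌈702.512⌉ = 703.

n = 703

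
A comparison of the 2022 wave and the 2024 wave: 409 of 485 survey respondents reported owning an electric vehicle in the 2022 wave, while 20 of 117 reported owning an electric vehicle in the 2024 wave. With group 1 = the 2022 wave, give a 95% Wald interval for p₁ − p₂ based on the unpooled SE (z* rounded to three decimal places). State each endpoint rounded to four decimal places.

p̂₁ = 0.84330, p̂₂ = 0.17094, so the observed difference is 0.67236.
Unpooled SE = √(p̂₁(1−p̂₁)/n₁ + p̂₂(1−p̂₂)/n₂) = √(0.000272466 + 0.001211279) = 0.038519.
For 95% confidence, z* = 1.960. Margin = 1.960·0.038519 = 0.07550.
CI: 0.67236 ± 0.07550 = (0.5969, 0.7479).

(0.5969, 0.7479)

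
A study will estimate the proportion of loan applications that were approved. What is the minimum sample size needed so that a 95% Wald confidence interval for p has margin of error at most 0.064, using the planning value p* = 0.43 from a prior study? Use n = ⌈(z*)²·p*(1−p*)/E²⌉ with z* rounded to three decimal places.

The 95% critical value is z* = 1.960.
p*(1−p*) = 0.2451.
(z*)²·p*(1−p*)/E² = 3.841600·0.2451/0.004096 = 229.877.
Rounding up, n = 230.

n = 230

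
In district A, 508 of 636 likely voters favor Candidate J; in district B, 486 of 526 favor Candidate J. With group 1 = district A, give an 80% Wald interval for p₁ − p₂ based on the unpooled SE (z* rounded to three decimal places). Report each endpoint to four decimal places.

p̂₁ = 0.79874, p̂₂ = 0.92395, so the observed difference is -0.12521.
Unpooled SE = √(p̂₁(1−p̂₁)/n₁ + p̂₂(1−p̂₂)/n₂) = √(0.000252757 + 0.000133579) = 0.019655.
For 80% confidence, z* = 1.282. Margin of error = 0.02520.
So the interval runs from -0.1504 to -0.1000.

(-0.1504, -0.1000)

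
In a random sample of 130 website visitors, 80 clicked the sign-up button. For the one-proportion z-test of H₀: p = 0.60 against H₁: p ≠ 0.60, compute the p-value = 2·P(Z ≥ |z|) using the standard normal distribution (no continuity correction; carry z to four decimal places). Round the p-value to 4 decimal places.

Sample proportion p̂ = 80/130 = 0.61538.
Under H₀, SE = √(p₀(1−p₀)/n) = √(0.60·0.40/130) = √0.001846154 = 0.042967.
Test statistic (full precision, shown to 4 dp): z = (80/130 − 0.60)/SE₀ ≈ 0.3581.
From the standard normal, 2·P(Z ≥ |z|) = 0.7203.

p-value = 0.7203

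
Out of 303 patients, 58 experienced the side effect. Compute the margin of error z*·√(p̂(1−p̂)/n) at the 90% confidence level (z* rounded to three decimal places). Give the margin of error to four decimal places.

With x = 58 successes in n = 303, p̂ = 0.19142.
Standard error of p̂: √(0.154778/303) = √0.000510818 = 0.022601.
z* = 1.645 at the 90% level.
Margin of error = z*·SE = 1.645 × 0.022601 = 0.0372.

ME = 0.0372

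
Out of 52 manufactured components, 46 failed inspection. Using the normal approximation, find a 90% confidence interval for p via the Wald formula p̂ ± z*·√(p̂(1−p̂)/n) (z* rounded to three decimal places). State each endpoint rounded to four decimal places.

p̂ = 46/52 = 0.88462.
Standard error of p̂: √(0.102071/52) = √0.001962904 = 0.044305.
The 90% critical value is z* = 1.645.
Margin of error: 1.645 × 0.044305 = 0.07288.
Interval: 0.88462 ± 0.07288 → (0.8117, 0.9575).

(0.8117, 0.9575)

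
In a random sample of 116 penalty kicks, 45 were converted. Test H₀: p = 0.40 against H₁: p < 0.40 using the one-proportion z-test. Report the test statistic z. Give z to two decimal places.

p̂ = 45/116 = 0.38793.
Null standard error: √(0.40·0.60/116) = √0.002068966 = 0.045486.
z = (p̂ − p₀)/SE = (0.38793 − 0.40)/0.045486 = -0.27.

z = -0.27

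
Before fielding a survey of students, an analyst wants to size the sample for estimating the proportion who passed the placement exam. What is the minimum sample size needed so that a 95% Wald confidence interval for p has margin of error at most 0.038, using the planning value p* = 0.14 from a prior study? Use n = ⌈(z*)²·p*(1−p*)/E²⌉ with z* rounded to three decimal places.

The 95% critical value is z* = 1.960.
p*(1−p*) = 0.14·0.86 = 0.1204.
(z*)²·p*(1−p*)/E² = 3.841600·0.1204/0.001444 = 320.311.
Rounding up, n = 321.

n = 321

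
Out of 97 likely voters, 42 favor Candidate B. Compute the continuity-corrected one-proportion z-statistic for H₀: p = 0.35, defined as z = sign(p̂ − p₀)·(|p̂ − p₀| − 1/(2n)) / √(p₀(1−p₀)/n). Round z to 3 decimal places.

With x = 42 successes in n = 97, p̂ = 0.43299. p̂ − p₀ = 0.082990.
1/(2n) = 0.005155.
Corrected numerator: |0.082990| − 0.005155 = 0.077835.
Null standard error: √(0.35·0.65/97) = √0.002345361 = 0.048429.
z = (+)0.077835/0.048429 = 1.607.

z = 1.607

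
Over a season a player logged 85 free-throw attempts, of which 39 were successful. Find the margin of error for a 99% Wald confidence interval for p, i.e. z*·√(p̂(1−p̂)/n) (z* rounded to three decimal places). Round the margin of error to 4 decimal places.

ME = 0.1392

p̂ = 39/85 = 0.45882.
SE = √(p̂(1−p̂)/n) = √(0.248304/85) = 0.054048.
The 99% critical value is z* = 2.576.
Margin of error = z*·SE = 2.576 × 0.054048 = 0.1392.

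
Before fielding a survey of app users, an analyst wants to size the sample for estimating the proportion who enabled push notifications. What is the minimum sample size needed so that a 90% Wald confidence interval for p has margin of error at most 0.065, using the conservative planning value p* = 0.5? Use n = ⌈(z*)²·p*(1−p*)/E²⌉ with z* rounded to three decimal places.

n = 161

z* = 1.645 at the 90% level.
p*(1−p*) = 0.2500.
(z*)²·p*(1−p*)/E² = 2.706025·0.2500/0.004225 = 160.120.
Rounding up, n = 161.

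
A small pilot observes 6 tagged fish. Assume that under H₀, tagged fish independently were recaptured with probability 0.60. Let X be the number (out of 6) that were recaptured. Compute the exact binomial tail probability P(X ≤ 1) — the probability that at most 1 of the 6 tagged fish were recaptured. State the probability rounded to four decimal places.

P = 0.0410

X ~ Binomial(n=6, p=0.60).
P(X ≤ 1) = C(6,0)·0.60^0·0.40^6 + C(6,1)·0.60^1·0.40^5.
= 0.004096 + 0.036864 = 0.0410.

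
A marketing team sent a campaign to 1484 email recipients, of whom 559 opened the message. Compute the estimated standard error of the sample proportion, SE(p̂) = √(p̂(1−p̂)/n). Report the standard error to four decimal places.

p̂ = 559/1484 = 0.37668.
p̂(1−p̂) = 0.37668·0.62332 = 0.234792.
SE = √(0.234792/1484) = 0.0126.

SE = 0.0126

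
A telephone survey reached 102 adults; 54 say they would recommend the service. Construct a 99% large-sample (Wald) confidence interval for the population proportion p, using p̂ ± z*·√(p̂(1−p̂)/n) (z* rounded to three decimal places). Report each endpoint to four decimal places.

With x = 54 successes in n = 102, p̂ = 0.52941.
SE(p̂) = √(0.52941·0.47059/102) = 0.049422.
z* = 2.576 at the 99% level.
Margin of error: 2.576 × 0.049422 = 0.12731.
Interval: 0.52941 ± 0.12731 → (0.4021, 0.6567).

(0.4021, 0.6567)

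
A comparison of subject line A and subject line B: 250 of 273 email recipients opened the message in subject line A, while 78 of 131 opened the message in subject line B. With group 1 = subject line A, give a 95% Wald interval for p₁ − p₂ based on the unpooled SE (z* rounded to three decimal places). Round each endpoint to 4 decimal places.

p̂₁ = 0.91575, p̂₂ = 0.59542, so the observed difference is 0.32033.
SE = √(0.000282605 + 0.001838894) = √0.002121499 = 0.046060.
z* = 1.960 at the 95% level. Margin = 1.960·0.046060 = 0.09028.
CI: 0.32033 ± 0.09028 = (0.2301, 0.4106).

(0.2301, 0.4106)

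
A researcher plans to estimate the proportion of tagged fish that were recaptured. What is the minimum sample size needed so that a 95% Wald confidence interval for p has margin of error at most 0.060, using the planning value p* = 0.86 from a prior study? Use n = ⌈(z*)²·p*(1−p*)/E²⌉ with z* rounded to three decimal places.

The 95% critical value is z* = 1.960.
p*(1−p*) = 0.86·0.14 = 0.1204.
(z*)²·p*(1−p*)/E² = 3.841600·0.1204/0.003600 = 128.480.
Rounding up, n = 129.

n = 129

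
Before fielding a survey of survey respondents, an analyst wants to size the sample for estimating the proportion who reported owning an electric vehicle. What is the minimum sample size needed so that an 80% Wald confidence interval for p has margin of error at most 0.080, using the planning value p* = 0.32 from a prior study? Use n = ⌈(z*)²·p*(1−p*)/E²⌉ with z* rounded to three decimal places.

n = 56

z* = 1.282 at the 80% level.
p*(1−p*) = 0.2176.
Required n before rounding: 1.643524 × 0.2176 / 0.080² = 55.880.
Rounding up, n = 56.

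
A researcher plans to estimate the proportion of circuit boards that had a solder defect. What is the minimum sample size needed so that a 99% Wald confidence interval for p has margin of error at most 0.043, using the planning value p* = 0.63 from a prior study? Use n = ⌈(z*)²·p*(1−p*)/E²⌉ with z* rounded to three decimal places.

n = 837

z* = 2.576 at the 99% level.
p*(1−p*) = 0.2331.
Required n before rounding: 6.635776 × 0.2331 / 0.043² = 836.560.
Rounding up, n = 837.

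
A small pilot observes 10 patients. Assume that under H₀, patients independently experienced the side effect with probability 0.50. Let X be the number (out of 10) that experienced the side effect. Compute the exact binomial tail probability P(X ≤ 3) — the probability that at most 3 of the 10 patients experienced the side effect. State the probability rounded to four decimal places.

X ~ Binomial(n=10, p=0.50).
P(X ≤ 3) = C(10,0)·0.50^0·0.50^10 + C(10,1)·0.50^1·0.50^9 + C(10,2)·0.50^2·0.50^8 + C(10,3)·0.50^3·0.50^7.
= 0.000977 + 0.009766 + 0.043945 + 0.117188 = 0.1719.

P = 0.1719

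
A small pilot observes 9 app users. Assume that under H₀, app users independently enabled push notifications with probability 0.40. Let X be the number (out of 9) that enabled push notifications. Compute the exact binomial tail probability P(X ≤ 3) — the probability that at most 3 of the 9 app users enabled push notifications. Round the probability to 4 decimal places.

X ~ Binomial(n=9, p=0.40).
P(X ≤ 3) = C(9,0)·0.40^0·0.60^9 + C(9,1)·0.40^1·0.60^8 + C(9,2)·0.40^2·0.60^7 + C(9,3)·0.40^3·0.60^6.
= 0.010078 + 0.060466 + 0.161243 + 0.250823 = 0.4826.

P = 0.4826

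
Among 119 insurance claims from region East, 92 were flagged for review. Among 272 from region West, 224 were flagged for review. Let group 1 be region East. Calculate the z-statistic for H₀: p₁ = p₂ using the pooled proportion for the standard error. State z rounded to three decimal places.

z = -1.165

p̂₁ = 92/119 = 0.77311, p̂₂ = 224/272 = 0.82353.
Pooled p̂ = (92+224)/(119+272) = 316/391 = 0.80818.
SE = √[p̂(1−p̂)(1/n₁+1/n₂)] = √[0.80818·0.19182·(1/119+1/272)] ≈ 0.043274.
z = -0.05042/0.043274 = -1.165.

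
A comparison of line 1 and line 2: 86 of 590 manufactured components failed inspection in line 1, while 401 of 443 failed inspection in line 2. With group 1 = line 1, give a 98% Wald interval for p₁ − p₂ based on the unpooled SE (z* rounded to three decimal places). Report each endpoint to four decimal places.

(-0.8062, -0.7126)

p̂₁ = 0.14576, p̂₂ = 0.90519, so the observed difference is -0.75943.
SE = √(0.000211044 + 0.000193724) = √0.000404768 = 0.020119.
z* = 2.326 at the 98% level. Margin of error = 0.04680.
Interval: -0.75943 ± 0.04680 → (-0.8062, -0.7126).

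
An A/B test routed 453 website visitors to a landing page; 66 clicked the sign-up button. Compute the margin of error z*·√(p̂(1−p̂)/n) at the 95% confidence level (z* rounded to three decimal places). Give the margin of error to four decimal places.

ME = 0.0325

The sample proportion is 66/453 = 0.14570.
SE = √(p̂(1−p̂)/n) = √(0.124468/453) = 0.016576.
z* = 1.960 at the 95% level.
ME = 1.960·0.016576 = 0.0325.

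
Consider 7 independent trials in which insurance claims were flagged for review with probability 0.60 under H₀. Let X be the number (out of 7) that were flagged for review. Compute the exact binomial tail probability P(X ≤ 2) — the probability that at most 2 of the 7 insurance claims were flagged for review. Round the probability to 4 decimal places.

P = 0.0963

X is binomial with n = 7 and p = 0.60.
P(X ≤ 2) = C(7,0)·0.60^0·0.40^7 + C(7,1)·0.60^1·0.40^6 + C(7,2)·0.60^2·0.40^5.
= 0.001638 + 0.017203 + 0.077414 = 0.0963.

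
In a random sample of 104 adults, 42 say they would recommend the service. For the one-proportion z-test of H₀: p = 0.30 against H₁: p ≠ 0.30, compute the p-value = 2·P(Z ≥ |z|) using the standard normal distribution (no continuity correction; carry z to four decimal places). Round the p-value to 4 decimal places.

p-value = 0.0208

p̂ = 42/104 = 0.40385.
Null standard error: √(0.30·0.70/104) = √0.002019231 = 0.044936.
Test statistic (full precision, shown to 4 dp): z = (42/104 − 0.30)/SE₀ ≈ 2.3110.
From the standard normal, 2·P(Z ≥ |z|) = 0.0208.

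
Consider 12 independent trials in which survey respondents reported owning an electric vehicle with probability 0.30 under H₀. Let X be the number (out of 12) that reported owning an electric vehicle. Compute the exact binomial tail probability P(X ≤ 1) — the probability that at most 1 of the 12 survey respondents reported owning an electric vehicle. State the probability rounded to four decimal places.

X is binomial with n = 12 and p = 0.30.
P(X ≤ 1) = C(12,0)·0.30^0·0.70^12 + C(12,1)·0.30^1·0.70^11.
= 0.013841 + 0.071184 = 0.0850.

P = 0.0850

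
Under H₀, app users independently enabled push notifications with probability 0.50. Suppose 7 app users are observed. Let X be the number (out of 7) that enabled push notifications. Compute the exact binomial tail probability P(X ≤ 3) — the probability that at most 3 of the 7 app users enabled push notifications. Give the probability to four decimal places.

P = 0.5000

X ~ Binomial(n=7, p=0.50).
P(X ≤ 3) = C(7,0)·0.50^0·0.50^7 + C(7,1)·0.50^1·0.50^6 + C(7,2)·0.50^2·0.50^5 + C(7,3)·0.50^3·0.50^4.
= 0.007812 + 0.054688 + 0.164062 + 0.273438 = 0.5000.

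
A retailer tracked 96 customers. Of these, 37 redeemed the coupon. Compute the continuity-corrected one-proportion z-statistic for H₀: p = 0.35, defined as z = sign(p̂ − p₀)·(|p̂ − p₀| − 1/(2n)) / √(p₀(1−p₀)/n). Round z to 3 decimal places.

z = 0.621

p̂ = 37/96 = 0.38542. p̂ − p₀ = 0.035417.
1/(2n) = 0.005208.
Corrected numerator: |0.035417| − 0.005208 = 0.030209.
SE₀ = √(0.35·0.65/96) = 0.048681.
z = (+)0.030209/0.048681 = 0.621.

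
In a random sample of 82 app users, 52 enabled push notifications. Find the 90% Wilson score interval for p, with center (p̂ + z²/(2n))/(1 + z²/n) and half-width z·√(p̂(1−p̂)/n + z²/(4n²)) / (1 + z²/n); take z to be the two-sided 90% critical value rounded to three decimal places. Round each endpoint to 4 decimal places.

p̂ = 52/82 = 0.63415; z = 1.645, so z² = 2.706025.
Denominator 1 + z²/n = 1 + 2.706025/82 = 1.033000.
Adjusted center: (0.63415 + z²/(2n))/1.033000 = 0.62986.
Radicand: p̂(1−p̂)/n + z²/(4n²) = 0.002829326 + 0.000100611 = 0.002929937.
Half-width = 1.645·√0.002929937/1.033000 = 0.08620.
CI: 0.62986 ± 0.08620 = (0.5437, 0.7161).

(0.5437, 0.7161)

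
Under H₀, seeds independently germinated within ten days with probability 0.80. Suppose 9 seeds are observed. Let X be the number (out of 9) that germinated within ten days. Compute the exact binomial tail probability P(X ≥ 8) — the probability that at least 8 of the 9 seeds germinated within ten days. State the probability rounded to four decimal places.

X is binomial with n = 9 and p = 0.80.
P(X ≥ 8) = C(9,8)·0.80^8·0.20^1 + C(9,9)·0.80^9·0.20^0.
= 0.301990 + 0.134218 = 0.4362.

P = 0.4362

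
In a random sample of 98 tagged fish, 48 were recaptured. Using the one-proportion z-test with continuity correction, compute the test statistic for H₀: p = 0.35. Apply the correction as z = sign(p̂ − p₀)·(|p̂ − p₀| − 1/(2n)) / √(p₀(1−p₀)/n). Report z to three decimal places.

The sample proportion is 48/98 = 0.48980. p̂ − p₀ = 0.139796.
1/(2n) = 0.005102.
Corrected numerator: |0.139796| − 0.005102 = 0.134694.
Under H₀, SE = √(p₀(1−p₀)/n) = √(0.35·0.65/98) = √0.002321429 = 0.048181.
z = (+)0.134694/0.048181 = 2.796.

z = 2.796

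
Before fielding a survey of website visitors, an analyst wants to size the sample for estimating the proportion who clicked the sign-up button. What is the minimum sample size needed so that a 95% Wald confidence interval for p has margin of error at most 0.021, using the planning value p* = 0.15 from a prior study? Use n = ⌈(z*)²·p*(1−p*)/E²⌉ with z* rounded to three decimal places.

For 95% confidence, z* = 1.960.
p*(1−p*) = 0.15·0.85 = 0.1275.
Required n before rounding: 3.841600 × 0.1275 / 0.021² = 1110.667.
Rounding up, n = 1111.

n = 1111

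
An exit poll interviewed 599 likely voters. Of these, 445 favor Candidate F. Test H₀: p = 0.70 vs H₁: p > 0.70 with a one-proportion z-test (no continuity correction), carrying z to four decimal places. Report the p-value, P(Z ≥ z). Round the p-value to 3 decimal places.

With x = 445 successes in n = 599, p̂ = 0.74290.
SE₀ = √(0.70·0.30/599) = 0.018724.
z = (p̂ − p₀)/SE = (445/599 − 0.70)/0.018724 ≈ 2.2914.
p-value = P(Z ≥ z) with z = 2.2914 → 0.011.

p-value = 0.011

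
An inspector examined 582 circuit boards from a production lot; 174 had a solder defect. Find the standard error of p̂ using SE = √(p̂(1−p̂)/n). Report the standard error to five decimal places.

p̂ = 174/582 = 0.29897.
p̂(1−p̂) = 0.209587.
Dividing by n and taking the root: √0.000360115 = 0.01898.

SE = 0.01898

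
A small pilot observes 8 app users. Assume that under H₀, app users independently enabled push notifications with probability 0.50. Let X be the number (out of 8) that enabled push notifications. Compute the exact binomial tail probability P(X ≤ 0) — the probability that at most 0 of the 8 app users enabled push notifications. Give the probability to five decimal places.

X is binomial with n = 8 and p = 0.50.
P(X ≤ 0) = C(8,0)·0.50^0·0.50^8.
= 0.003906 = 0.00391.

P = 0.00391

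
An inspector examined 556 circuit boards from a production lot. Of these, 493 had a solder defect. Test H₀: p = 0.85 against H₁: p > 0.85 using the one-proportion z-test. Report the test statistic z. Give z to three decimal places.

With x = 493 successes in n = 556, p̂ = 0.88669.
SE₀ = √(0.85·0.15/556) = 0.015143.
z = (p̂ − p₀)/SE = (0.88669 − 0.85)/0.015143 = 2.423.

z = 2.423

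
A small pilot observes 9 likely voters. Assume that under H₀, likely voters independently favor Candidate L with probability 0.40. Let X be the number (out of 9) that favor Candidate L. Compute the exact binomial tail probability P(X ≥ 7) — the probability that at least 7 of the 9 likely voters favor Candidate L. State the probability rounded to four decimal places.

P = 0.0250

X is binomial with n = 9 and p = 0.40.
P(X ≥ 7) = C(9,7)·0.40^7·0.60^2 + C(9,8)·0.40^8·0.60^1 + C(9,9)·0.40^9·0.60^0.
= 0.021234 + 0.003539 + 0.000262 = 0.0250.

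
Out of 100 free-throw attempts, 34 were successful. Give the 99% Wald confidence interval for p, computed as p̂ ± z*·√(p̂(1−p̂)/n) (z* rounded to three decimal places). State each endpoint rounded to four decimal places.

(0.2180, 0.4620)

p̂ = 34/100 = 0.34000.
SE = √(p̂(1−p̂)/n) = √(0.224400/100) = 0.047371.
z* = 2.576 at the 99% level.
Margin = 2.576·0.047371 = 0.12203.
Interval: 0.34000 ± 0.12203 → (0.2180, 0.4620).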